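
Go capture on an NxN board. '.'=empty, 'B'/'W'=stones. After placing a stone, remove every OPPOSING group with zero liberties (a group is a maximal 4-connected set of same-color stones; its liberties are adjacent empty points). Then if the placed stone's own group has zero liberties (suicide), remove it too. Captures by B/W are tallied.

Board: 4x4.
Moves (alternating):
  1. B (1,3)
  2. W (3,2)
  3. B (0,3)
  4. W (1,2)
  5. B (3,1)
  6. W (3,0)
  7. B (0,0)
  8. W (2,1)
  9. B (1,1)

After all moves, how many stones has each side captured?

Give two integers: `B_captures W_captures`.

Answer: 0 1

Derivation:
Move 1: B@(1,3) -> caps B=0 W=0
Move 2: W@(3,2) -> caps B=0 W=0
Move 3: B@(0,3) -> caps B=0 W=0
Move 4: W@(1,2) -> caps B=0 W=0
Move 5: B@(3,1) -> caps B=0 W=0
Move 6: W@(3,0) -> caps B=0 W=0
Move 7: B@(0,0) -> caps B=0 W=0
Move 8: W@(2,1) -> caps B=0 W=1
Move 9: B@(1,1) -> caps B=0 W=1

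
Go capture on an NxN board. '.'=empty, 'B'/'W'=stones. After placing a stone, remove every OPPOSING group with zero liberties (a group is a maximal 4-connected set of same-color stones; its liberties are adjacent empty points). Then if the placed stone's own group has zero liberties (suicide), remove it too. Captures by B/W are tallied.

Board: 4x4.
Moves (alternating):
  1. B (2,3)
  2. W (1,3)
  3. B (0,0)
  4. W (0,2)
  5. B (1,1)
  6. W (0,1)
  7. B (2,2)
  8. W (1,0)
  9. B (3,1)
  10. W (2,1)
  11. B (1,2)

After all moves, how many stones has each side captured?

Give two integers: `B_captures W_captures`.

Move 1: B@(2,3) -> caps B=0 W=0
Move 2: W@(1,3) -> caps B=0 W=0
Move 3: B@(0,0) -> caps B=0 W=0
Move 4: W@(0,2) -> caps B=0 W=0
Move 5: B@(1,1) -> caps B=0 W=0
Move 6: W@(0,1) -> caps B=0 W=0
Move 7: B@(2,2) -> caps B=0 W=0
Move 8: W@(1,0) -> caps B=0 W=1
Move 9: B@(3,1) -> caps B=0 W=1
Move 10: W@(2,1) -> caps B=0 W=1
Move 11: B@(1,2) -> caps B=0 W=1

Answer: 0 1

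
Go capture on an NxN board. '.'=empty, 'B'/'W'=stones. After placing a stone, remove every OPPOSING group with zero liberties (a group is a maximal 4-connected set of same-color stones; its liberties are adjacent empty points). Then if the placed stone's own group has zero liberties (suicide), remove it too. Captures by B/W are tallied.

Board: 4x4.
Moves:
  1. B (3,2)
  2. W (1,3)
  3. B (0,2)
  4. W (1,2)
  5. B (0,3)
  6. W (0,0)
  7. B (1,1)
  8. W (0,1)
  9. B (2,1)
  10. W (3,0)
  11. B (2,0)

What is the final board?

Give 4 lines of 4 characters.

Move 1: B@(3,2) -> caps B=0 W=0
Move 2: W@(1,3) -> caps B=0 W=0
Move 3: B@(0,2) -> caps B=0 W=0
Move 4: W@(1,2) -> caps B=0 W=0
Move 5: B@(0,3) -> caps B=0 W=0
Move 6: W@(0,0) -> caps B=0 W=0
Move 7: B@(1,1) -> caps B=0 W=0
Move 8: W@(0,1) -> caps B=0 W=2
Move 9: B@(2,1) -> caps B=0 W=2
Move 10: W@(3,0) -> caps B=0 W=2
Move 11: B@(2,0) -> caps B=0 W=2

Answer: WW..
.BWW
BB..
W.B.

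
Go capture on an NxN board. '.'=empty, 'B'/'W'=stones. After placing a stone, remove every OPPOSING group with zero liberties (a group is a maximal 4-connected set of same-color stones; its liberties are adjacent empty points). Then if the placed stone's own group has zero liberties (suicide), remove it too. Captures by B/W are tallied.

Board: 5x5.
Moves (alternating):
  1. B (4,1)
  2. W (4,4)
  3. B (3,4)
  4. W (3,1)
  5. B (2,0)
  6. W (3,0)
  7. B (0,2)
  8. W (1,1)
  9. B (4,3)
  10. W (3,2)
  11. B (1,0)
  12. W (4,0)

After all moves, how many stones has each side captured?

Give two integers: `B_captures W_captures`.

Answer: 1 0

Derivation:
Move 1: B@(4,1) -> caps B=0 W=0
Move 2: W@(4,4) -> caps B=0 W=0
Move 3: B@(3,4) -> caps B=0 W=0
Move 4: W@(3,1) -> caps B=0 W=0
Move 5: B@(2,0) -> caps B=0 W=0
Move 6: W@(3,0) -> caps B=0 W=0
Move 7: B@(0,2) -> caps B=0 W=0
Move 8: W@(1,1) -> caps B=0 W=0
Move 9: B@(4,3) -> caps B=1 W=0
Move 10: W@(3,2) -> caps B=1 W=0
Move 11: B@(1,0) -> caps B=1 W=0
Move 12: W@(4,0) -> caps B=1 W=0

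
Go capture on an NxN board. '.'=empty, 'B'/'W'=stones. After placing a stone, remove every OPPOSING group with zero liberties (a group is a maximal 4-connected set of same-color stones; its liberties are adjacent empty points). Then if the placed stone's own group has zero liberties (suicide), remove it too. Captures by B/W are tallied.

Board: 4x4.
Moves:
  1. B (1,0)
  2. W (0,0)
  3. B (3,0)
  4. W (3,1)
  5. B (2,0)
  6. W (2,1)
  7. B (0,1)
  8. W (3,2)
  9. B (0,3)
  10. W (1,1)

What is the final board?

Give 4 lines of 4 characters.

Answer: .B.B
BW..
BW..
BWW.

Derivation:
Move 1: B@(1,0) -> caps B=0 W=0
Move 2: W@(0,0) -> caps B=0 W=0
Move 3: B@(3,0) -> caps B=0 W=0
Move 4: W@(3,1) -> caps B=0 W=0
Move 5: B@(2,0) -> caps B=0 W=0
Move 6: W@(2,1) -> caps B=0 W=0
Move 7: B@(0,1) -> caps B=1 W=0
Move 8: W@(3,2) -> caps B=1 W=0
Move 9: B@(0,3) -> caps B=1 W=0
Move 10: W@(1,1) -> caps B=1 W=0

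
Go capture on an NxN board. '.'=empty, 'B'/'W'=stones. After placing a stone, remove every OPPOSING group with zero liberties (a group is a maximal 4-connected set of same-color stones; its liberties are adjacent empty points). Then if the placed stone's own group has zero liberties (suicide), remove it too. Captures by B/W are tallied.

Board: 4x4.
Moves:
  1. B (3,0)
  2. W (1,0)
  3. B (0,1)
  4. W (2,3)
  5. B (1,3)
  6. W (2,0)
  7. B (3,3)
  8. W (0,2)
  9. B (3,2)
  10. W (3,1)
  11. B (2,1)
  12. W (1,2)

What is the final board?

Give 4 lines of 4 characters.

Move 1: B@(3,0) -> caps B=0 W=0
Move 2: W@(1,0) -> caps B=0 W=0
Move 3: B@(0,1) -> caps B=0 W=0
Move 4: W@(2,3) -> caps B=0 W=0
Move 5: B@(1,3) -> caps B=0 W=0
Move 6: W@(2,0) -> caps B=0 W=0
Move 7: B@(3,3) -> caps B=0 W=0
Move 8: W@(0,2) -> caps B=0 W=0
Move 9: B@(3,2) -> caps B=0 W=0
Move 10: W@(3,1) -> caps B=0 W=1
Move 11: B@(2,1) -> caps B=0 W=1
Move 12: W@(1,2) -> caps B=0 W=1

Answer: .BW.
W.WB
WB.W
.WBB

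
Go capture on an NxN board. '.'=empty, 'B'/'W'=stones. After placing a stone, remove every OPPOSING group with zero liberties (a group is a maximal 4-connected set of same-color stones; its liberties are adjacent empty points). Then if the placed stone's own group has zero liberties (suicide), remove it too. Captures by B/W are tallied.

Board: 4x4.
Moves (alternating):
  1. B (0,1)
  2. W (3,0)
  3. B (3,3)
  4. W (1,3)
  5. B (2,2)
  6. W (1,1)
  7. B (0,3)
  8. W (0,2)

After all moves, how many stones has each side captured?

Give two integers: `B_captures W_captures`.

Answer: 0 1

Derivation:
Move 1: B@(0,1) -> caps B=0 W=0
Move 2: W@(3,0) -> caps B=0 W=0
Move 3: B@(3,3) -> caps B=0 W=0
Move 4: W@(1,3) -> caps B=0 W=0
Move 5: B@(2,2) -> caps B=0 W=0
Move 6: W@(1,1) -> caps B=0 W=0
Move 7: B@(0,3) -> caps B=0 W=0
Move 8: W@(0,2) -> caps B=0 W=1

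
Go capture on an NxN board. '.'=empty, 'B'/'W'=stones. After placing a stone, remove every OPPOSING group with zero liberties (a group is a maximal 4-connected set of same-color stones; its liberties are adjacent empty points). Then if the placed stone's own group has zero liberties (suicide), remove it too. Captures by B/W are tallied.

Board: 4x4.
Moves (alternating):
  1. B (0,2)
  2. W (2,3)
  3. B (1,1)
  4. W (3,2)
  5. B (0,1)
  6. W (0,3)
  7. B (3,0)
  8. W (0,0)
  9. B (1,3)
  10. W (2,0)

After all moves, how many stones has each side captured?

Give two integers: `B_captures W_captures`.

Move 1: B@(0,2) -> caps B=0 W=0
Move 2: W@(2,3) -> caps B=0 W=0
Move 3: B@(1,1) -> caps B=0 W=0
Move 4: W@(3,2) -> caps B=0 W=0
Move 5: B@(0,1) -> caps B=0 W=0
Move 6: W@(0,3) -> caps B=0 W=0
Move 7: B@(3,0) -> caps B=0 W=0
Move 8: W@(0,0) -> caps B=0 W=0
Move 9: B@(1,3) -> caps B=1 W=0
Move 10: W@(2,0) -> caps B=1 W=0

Answer: 1 0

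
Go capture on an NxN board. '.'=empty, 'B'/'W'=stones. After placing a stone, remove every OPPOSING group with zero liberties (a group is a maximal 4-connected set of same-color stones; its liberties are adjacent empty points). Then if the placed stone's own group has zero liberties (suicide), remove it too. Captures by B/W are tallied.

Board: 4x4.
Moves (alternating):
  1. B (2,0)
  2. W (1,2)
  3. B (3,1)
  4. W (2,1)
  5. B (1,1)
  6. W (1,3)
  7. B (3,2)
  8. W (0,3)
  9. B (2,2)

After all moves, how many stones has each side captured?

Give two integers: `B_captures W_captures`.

Move 1: B@(2,0) -> caps B=0 W=0
Move 2: W@(1,2) -> caps B=0 W=0
Move 3: B@(3,1) -> caps B=0 W=0
Move 4: W@(2,1) -> caps B=0 W=0
Move 5: B@(1,1) -> caps B=0 W=0
Move 6: W@(1,3) -> caps B=0 W=0
Move 7: B@(3,2) -> caps B=0 W=0
Move 8: W@(0,3) -> caps B=0 W=0
Move 9: B@(2,2) -> caps B=1 W=0

Answer: 1 0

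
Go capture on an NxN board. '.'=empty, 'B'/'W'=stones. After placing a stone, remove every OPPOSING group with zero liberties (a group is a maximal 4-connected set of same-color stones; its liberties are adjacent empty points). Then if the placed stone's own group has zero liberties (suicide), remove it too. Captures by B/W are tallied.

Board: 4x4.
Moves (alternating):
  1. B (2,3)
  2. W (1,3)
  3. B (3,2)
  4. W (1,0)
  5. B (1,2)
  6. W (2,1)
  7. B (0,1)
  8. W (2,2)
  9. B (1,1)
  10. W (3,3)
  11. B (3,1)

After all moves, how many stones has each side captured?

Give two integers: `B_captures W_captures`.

Move 1: B@(2,3) -> caps B=0 W=0
Move 2: W@(1,3) -> caps B=0 W=0
Move 3: B@(3,2) -> caps B=0 W=0
Move 4: W@(1,0) -> caps B=0 W=0
Move 5: B@(1,2) -> caps B=0 W=0
Move 6: W@(2,1) -> caps B=0 W=0
Move 7: B@(0,1) -> caps B=0 W=0
Move 8: W@(2,2) -> caps B=0 W=0
Move 9: B@(1,1) -> caps B=0 W=0
Move 10: W@(3,3) -> caps B=0 W=1
Move 11: B@(3,1) -> caps B=0 W=1

Answer: 0 1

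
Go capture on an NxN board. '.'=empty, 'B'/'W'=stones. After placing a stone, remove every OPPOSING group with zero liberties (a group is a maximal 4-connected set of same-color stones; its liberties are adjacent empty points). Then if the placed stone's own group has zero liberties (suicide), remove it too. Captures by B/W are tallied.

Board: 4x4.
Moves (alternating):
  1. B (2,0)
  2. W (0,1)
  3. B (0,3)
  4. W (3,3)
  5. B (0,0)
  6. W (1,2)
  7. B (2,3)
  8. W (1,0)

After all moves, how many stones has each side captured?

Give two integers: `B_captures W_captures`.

Move 1: B@(2,0) -> caps B=0 W=0
Move 2: W@(0,1) -> caps B=0 W=0
Move 3: B@(0,3) -> caps B=0 W=0
Move 4: W@(3,3) -> caps B=0 W=0
Move 5: B@(0,0) -> caps B=0 W=0
Move 6: W@(1,2) -> caps B=0 W=0
Move 7: B@(2,3) -> caps B=0 W=0
Move 8: W@(1,0) -> caps B=0 W=1

Answer: 0 1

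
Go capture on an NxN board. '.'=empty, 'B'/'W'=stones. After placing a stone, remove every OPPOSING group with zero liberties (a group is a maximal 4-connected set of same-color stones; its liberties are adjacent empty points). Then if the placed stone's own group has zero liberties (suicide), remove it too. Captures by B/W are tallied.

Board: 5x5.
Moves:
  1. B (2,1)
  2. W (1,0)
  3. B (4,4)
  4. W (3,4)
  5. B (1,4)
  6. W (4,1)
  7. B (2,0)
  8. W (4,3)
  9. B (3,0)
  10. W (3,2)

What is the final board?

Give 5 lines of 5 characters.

Move 1: B@(2,1) -> caps B=0 W=0
Move 2: W@(1,0) -> caps B=0 W=0
Move 3: B@(4,4) -> caps B=0 W=0
Move 4: W@(3,4) -> caps B=0 W=0
Move 5: B@(1,4) -> caps B=0 W=0
Move 6: W@(4,1) -> caps B=0 W=0
Move 7: B@(2,0) -> caps B=0 W=0
Move 8: W@(4,3) -> caps B=0 W=1
Move 9: B@(3,0) -> caps B=0 W=1
Move 10: W@(3,2) -> caps B=0 W=1

Answer: .....
W...B
BB...
B.W.W
.W.W.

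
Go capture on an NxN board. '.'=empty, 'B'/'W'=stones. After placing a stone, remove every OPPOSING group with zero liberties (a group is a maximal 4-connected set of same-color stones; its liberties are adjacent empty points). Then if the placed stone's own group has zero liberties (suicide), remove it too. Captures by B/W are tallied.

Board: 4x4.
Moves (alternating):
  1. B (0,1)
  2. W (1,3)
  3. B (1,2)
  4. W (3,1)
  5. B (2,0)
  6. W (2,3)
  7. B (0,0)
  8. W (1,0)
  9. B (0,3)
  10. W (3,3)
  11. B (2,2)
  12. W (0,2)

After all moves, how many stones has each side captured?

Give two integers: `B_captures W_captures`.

Answer: 0 1

Derivation:
Move 1: B@(0,1) -> caps B=0 W=0
Move 2: W@(1,3) -> caps B=0 W=0
Move 3: B@(1,2) -> caps B=0 W=0
Move 4: W@(3,1) -> caps B=0 W=0
Move 5: B@(2,0) -> caps B=0 W=0
Move 6: W@(2,3) -> caps B=0 W=0
Move 7: B@(0,0) -> caps B=0 W=0
Move 8: W@(1,0) -> caps B=0 W=0
Move 9: B@(0,3) -> caps B=0 W=0
Move 10: W@(3,3) -> caps B=0 W=0
Move 11: B@(2,2) -> caps B=0 W=0
Move 12: W@(0,2) -> caps B=0 W=1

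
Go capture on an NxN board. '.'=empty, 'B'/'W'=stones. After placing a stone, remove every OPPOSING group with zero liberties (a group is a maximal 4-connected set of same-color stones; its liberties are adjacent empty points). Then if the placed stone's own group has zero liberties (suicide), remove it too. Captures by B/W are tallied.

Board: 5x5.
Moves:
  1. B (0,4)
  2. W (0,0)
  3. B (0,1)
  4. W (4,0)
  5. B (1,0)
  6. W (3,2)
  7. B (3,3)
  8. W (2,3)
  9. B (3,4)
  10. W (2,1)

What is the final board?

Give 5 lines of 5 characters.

Move 1: B@(0,4) -> caps B=0 W=0
Move 2: W@(0,0) -> caps B=0 W=0
Move 3: B@(0,1) -> caps B=0 W=0
Move 4: W@(4,0) -> caps B=0 W=0
Move 5: B@(1,0) -> caps B=1 W=0
Move 6: W@(3,2) -> caps B=1 W=0
Move 7: B@(3,3) -> caps B=1 W=0
Move 8: W@(2,3) -> caps B=1 W=0
Move 9: B@(3,4) -> caps B=1 W=0
Move 10: W@(2,1) -> caps B=1 W=0

Answer: .B..B
B....
.W.W.
..WBB
W....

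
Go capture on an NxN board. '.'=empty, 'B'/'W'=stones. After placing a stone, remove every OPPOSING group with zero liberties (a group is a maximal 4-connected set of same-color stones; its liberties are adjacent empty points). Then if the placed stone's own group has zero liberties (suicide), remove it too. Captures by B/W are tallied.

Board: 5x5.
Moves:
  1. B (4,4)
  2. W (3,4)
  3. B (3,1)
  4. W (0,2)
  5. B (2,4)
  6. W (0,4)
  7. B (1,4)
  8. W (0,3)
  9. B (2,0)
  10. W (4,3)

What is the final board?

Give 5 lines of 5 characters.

Move 1: B@(4,4) -> caps B=0 W=0
Move 2: W@(3,4) -> caps B=0 W=0
Move 3: B@(3,1) -> caps B=0 W=0
Move 4: W@(0,2) -> caps B=0 W=0
Move 5: B@(2,4) -> caps B=0 W=0
Move 6: W@(0,4) -> caps B=0 W=0
Move 7: B@(1,4) -> caps B=0 W=0
Move 8: W@(0,3) -> caps B=0 W=0
Move 9: B@(2,0) -> caps B=0 W=0
Move 10: W@(4,3) -> caps B=0 W=1

Answer: ..WWW
....B
B...B
.B..W
...W.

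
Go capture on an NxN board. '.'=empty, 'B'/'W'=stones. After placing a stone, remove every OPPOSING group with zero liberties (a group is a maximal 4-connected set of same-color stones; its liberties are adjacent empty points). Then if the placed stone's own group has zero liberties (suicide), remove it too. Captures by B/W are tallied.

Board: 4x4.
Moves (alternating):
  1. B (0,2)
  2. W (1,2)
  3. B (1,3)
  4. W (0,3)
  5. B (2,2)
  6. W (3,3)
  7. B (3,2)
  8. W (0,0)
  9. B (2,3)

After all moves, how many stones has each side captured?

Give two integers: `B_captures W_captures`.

Answer: 1 0

Derivation:
Move 1: B@(0,2) -> caps B=0 W=0
Move 2: W@(1,2) -> caps B=0 W=0
Move 3: B@(1,3) -> caps B=0 W=0
Move 4: W@(0,3) -> caps B=0 W=0
Move 5: B@(2,2) -> caps B=0 W=0
Move 6: W@(3,3) -> caps B=0 W=0
Move 7: B@(3,2) -> caps B=0 W=0
Move 8: W@(0,0) -> caps B=0 W=0
Move 9: B@(2,3) -> caps B=1 W=0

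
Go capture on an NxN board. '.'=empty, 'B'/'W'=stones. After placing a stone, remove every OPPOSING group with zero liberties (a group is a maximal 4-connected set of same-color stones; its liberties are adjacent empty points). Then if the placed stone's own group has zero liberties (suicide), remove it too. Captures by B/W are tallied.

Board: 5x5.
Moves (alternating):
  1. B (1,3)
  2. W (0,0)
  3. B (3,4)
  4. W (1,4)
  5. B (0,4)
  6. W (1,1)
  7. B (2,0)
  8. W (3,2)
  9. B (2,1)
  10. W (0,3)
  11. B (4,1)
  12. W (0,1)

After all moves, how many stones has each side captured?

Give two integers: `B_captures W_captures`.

Move 1: B@(1,3) -> caps B=0 W=0
Move 2: W@(0,0) -> caps B=0 W=0
Move 3: B@(3,4) -> caps B=0 W=0
Move 4: W@(1,4) -> caps B=0 W=0
Move 5: B@(0,4) -> caps B=0 W=0
Move 6: W@(1,1) -> caps B=0 W=0
Move 7: B@(2,0) -> caps B=0 W=0
Move 8: W@(3,2) -> caps B=0 W=0
Move 9: B@(2,1) -> caps B=0 W=0
Move 10: W@(0,3) -> caps B=0 W=1
Move 11: B@(4,1) -> caps B=0 W=1
Move 12: W@(0,1) -> caps B=0 W=1

Answer: 0 1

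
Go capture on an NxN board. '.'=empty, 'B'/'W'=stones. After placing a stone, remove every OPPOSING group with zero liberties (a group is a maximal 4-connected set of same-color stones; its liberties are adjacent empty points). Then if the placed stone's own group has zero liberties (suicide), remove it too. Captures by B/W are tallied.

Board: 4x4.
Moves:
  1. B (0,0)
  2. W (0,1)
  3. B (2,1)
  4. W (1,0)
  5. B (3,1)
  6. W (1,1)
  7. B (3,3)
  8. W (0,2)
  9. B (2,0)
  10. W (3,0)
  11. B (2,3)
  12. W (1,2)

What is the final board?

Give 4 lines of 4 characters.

Answer: .WW.
WWW.
BB.B
.B.B

Derivation:
Move 1: B@(0,0) -> caps B=0 W=0
Move 2: W@(0,1) -> caps B=0 W=0
Move 3: B@(2,1) -> caps B=0 W=0
Move 4: W@(1,0) -> caps B=0 W=1
Move 5: B@(3,1) -> caps B=0 W=1
Move 6: W@(1,1) -> caps B=0 W=1
Move 7: B@(3,3) -> caps B=0 W=1
Move 8: W@(0,2) -> caps B=0 W=1
Move 9: B@(2,0) -> caps B=0 W=1
Move 10: W@(3,0) -> caps B=0 W=1
Move 11: B@(2,3) -> caps B=0 W=1
Move 12: W@(1,2) -> caps B=0 W=1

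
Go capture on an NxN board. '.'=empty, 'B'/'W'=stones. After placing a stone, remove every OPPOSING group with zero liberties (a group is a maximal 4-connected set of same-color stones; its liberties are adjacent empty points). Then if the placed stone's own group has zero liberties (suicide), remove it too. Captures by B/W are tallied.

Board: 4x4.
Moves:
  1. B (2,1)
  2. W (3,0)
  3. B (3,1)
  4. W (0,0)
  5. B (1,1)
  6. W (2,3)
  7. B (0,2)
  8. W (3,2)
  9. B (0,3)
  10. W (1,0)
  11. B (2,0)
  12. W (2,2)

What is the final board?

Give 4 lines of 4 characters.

Answer: W.BB
WB..
BBWW
.BW.

Derivation:
Move 1: B@(2,1) -> caps B=0 W=0
Move 2: W@(3,0) -> caps B=0 W=0
Move 3: B@(3,1) -> caps B=0 W=0
Move 4: W@(0,0) -> caps B=0 W=0
Move 5: B@(1,1) -> caps B=0 W=0
Move 6: W@(2,3) -> caps B=0 W=0
Move 7: B@(0,2) -> caps B=0 W=0
Move 8: W@(3,2) -> caps B=0 W=0
Move 9: B@(0,3) -> caps B=0 W=0
Move 10: W@(1,0) -> caps B=0 W=0
Move 11: B@(2,0) -> caps B=1 W=0
Move 12: W@(2,2) -> caps B=1 W=0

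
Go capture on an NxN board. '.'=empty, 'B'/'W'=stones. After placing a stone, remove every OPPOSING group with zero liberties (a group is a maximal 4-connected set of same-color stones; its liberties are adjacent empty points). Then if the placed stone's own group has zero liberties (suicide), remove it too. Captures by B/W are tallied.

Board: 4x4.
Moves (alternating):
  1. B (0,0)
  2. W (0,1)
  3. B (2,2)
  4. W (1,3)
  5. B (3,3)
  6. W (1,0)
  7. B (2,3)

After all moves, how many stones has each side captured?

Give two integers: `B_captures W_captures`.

Answer: 0 1

Derivation:
Move 1: B@(0,0) -> caps B=0 W=0
Move 2: W@(0,1) -> caps B=0 W=0
Move 3: B@(2,2) -> caps B=0 W=0
Move 4: W@(1,3) -> caps B=0 W=0
Move 5: B@(3,3) -> caps B=0 W=0
Move 6: W@(1,0) -> caps B=0 W=1
Move 7: B@(2,3) -> caps B=0 W=1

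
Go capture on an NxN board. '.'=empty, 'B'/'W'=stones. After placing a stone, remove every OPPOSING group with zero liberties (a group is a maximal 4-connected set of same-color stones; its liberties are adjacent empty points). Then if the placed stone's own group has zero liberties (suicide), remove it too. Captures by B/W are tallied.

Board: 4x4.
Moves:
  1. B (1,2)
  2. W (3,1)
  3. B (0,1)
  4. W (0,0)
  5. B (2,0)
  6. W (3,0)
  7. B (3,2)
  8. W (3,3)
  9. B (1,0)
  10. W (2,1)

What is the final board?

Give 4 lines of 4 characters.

Answer: .B..
B.B.
BW..
WWBW

Derivation:
Move 1: B@(1,2) -> caps B=0 W=0
Move 2: W@(3,1) -> caps B=0 W=0
Move 3: B@(0,1) -> caps B=0 W=0
Move 4: W@(0,0) -> caps B=0 W=0
Move 5: B@(2,0) -> caps B=0 W=0
Move 6: W@(3,0) -> caps B=0 W=0
Move 7: B@(3,2) -> caps B=0 W=0
Move 8: W@(3,3) -> caps B=0 W=0
Move 9: B@(1,0) -> caps B=1 W=0
Move 10: W@(2,1) -> caps B=1 W=0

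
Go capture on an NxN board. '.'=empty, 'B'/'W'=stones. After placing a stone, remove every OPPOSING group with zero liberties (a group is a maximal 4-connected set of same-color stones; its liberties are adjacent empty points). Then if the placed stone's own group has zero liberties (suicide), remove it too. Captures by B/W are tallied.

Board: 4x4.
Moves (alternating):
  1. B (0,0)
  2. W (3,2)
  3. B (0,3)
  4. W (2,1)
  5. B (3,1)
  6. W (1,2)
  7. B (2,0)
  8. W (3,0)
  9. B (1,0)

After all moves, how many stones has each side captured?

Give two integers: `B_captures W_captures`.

Answer: 0 1

Derivation:
Move 1: B@(0,0) -> caps B=0 W=0
Move 2: W@(3,2) -> caps B=0 W=0
Move 3: B@(0,3) -> caps B=0 W=0
Move 4: W@(2,1) -> caps B=0 W=0
Move 5: B@(3,1) -> caps B=0 W=0
Move 6: W@(1,2) -> caps B=0 W=0
Move 7: B@(2,0) -> caps B=0 W=0
Move 8: W@(3,0) -> caps B=0 W=1
Move 9: B@(1,0) -> caps B=0 W=1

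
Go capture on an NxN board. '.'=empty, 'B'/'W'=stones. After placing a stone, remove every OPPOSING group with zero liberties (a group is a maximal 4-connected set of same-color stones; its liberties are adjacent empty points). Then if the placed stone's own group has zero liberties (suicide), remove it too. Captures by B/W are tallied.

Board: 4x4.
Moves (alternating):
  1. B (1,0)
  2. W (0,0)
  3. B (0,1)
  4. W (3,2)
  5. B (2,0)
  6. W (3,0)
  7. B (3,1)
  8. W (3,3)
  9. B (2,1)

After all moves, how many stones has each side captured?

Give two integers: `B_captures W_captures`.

Answer: 2 0

Derivation:
Move 1: B@(1,0) -> caps B=0 W=0
Move 2: W@(0,0) -> caps B=0 W=0
Move 3: B@(0,1) -> caps B=1 W=0
Move 4: W@(3,2) -> caps B=1 W=0
Move 5: B@(2,0) -> caps B=1 W=0
Move 6: W@(3,0) -> caps B=1 W=0
Move 7: B@(3,1) -> caps B=2 W=0
Move 8: W@(3,3) -> caps B=2 W=0
Move 9: B@(2,1) -> caps B=2 W=0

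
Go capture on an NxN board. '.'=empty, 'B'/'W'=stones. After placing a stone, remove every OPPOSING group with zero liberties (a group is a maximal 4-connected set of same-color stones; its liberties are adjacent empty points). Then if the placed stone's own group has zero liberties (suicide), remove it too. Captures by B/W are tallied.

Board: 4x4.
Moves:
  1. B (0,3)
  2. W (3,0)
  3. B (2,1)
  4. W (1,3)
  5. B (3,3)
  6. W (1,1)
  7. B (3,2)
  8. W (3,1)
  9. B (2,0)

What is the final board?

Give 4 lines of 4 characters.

Answer: ...B
.W.W
BB..
..BB

Derivation:
Move 1: B@(0,3) -> caps B=0 W=0
Move 2: W@(3,0) -> caps B=0 W=0
Move 3: B@(2,1) -> caps B=0 W=0
Move 4: W@(1,3) -> caps B=0 W=0
Move 5: B@(3,3) -> caps B=0 W=0
Move 6: W@(1,1) -> caps B=0 W=0
Move 7: B@(3,2) -> caps B=0 W=0
Move 8: W@(3,1) -> caps B=0 W=0
Move 9: B@(2,0) -> caps B=2 W=0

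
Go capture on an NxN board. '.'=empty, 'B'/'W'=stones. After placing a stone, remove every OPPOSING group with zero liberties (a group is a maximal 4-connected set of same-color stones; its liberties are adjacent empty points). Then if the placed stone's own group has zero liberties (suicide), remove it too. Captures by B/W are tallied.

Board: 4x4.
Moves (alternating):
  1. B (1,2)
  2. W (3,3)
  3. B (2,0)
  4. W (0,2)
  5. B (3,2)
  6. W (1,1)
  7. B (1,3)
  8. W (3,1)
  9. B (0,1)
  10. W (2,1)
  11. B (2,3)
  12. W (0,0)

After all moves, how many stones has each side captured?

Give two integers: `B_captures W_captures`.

Move 1: B@(1,2) -> caps B=0 W=0
Move 2: W@(3,3) -> caps B=0 W=0
Move 3: B@(2,0) -> caps B=0 W=0
Move 4: W@(0,2) -> caps B=0 W=0
Move 5: B@(3,2) -> caps B=0 W=0
Move 6: W@(1,1) -> caps B=0 W=0
Move 7: B@(1,3) -> caps B=0 W=0
Move 8: W@(3,1) -> caps B=0 W=0
Move 9: B@(0,1) -> caps B=0 W=0
Move 10: W@(2,1) -> caps B=0 W=0
Move 11: B@(2,3) -> caps B=1 W=0
Move 12: W@(0,0) -> caps B=1 W=1

Answer: 1 1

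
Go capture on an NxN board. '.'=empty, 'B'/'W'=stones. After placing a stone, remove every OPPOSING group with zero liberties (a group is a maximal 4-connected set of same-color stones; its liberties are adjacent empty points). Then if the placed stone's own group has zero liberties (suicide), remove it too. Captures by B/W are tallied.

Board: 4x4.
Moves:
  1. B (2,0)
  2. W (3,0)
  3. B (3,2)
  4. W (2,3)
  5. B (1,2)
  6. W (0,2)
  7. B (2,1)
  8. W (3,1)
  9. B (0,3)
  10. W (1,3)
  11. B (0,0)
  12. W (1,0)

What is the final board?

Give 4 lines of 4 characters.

Move 1: B@(2,0) -> caps B=0 W=0
Move 2: W@(3,0) -> caps B=0 W=0
Move 3: B@(3,2) -> caps B=0 W=0
Move 4: W@(2,3) -> caps B=0 W=0
Move 5: B@(1,2) -> caps B=0 W=0
Move 6: W@(0,2) -> caps B=0 W=0
Move 7: B@(2,1) -> caps B=0 W=0
Move 8: W@(3,1) -> caps B=0 W=0
Move 9: B@(0,3) -> caps B=0 W=0
Move 10: W@(1,3) -> caps B=0 W=1
Move 11: B@(0,0) -> caps B=0 W=1
Move 12: W@(1,0) -> caps B=0 W=1

Answer: B.W.
W.BW
BB.W
..B.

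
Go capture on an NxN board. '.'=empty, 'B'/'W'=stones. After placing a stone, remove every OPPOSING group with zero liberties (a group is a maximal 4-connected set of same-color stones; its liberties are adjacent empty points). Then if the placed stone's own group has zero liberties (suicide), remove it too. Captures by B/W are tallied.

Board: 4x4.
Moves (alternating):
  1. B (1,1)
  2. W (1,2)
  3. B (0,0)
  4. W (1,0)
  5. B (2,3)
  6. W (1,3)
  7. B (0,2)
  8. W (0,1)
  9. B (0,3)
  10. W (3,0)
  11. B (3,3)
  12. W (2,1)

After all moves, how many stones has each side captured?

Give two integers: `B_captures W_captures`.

Answer: 0 2

Derivation:
Move 1: B@(1,1) -> caps B=0 W=0
Move 2: W@(1,2) -> caps B=0 W=0
Move 3: B@(0,0) -> caps B=0 W=0
Move 4: W@(1,0) -> caps B=0 W=0
Move 5: B@(2,3) -> caps B=0 W=0
Move 6: W@(1,3) -> caps B=0 W=0
Move 7: B@(0,2) -> caps B=0 W=0
Move 8: W@(0,1) -> caps B=0 W=1
Move 9: B@(0,3) -> caps B=0 W=1
Move 10: W@(3,0) -> caps B=0 W=1
Move 11: B@(3,3) -> caps B=0 W=1
Move 12: W@(2,1) -> caps B=0 W=2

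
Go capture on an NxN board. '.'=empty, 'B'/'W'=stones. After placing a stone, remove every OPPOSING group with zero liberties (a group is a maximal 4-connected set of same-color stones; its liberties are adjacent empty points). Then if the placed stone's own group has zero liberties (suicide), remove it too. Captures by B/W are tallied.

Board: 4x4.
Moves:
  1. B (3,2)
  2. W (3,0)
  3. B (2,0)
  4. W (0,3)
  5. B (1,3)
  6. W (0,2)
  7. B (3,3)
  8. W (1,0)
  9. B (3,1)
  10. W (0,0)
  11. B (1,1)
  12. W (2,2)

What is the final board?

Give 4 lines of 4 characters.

Move 1: B@(3,2) -> caps B=0 W=0
Move 2: W@(3,0) -> caps B=0 W=0
Move 3: B@(2,0) -> caps B=0 W=0
Move 4: W@(0,3) -> caps B=0 W=0
Move 5: B@(1,3) -> caps B=0 W=0
Move 6: W@(0,2) -> caps B=0 W=0
Move 7: B@(3,3) -> caps B=0 W=0
Move 8: W@(1,0) -> caps B=0 W=0
Move 9: B@(3,1) -> caps B=1 W=0
Move 10: W@(0,0) -> caps B=1 W=0
Move 11: B@(1,1) -> caps B=1 W=0
Move 12: W@(2,2) -> caps B=1 W=0

Answer: W.WW
WB.B
B.W.
.BBB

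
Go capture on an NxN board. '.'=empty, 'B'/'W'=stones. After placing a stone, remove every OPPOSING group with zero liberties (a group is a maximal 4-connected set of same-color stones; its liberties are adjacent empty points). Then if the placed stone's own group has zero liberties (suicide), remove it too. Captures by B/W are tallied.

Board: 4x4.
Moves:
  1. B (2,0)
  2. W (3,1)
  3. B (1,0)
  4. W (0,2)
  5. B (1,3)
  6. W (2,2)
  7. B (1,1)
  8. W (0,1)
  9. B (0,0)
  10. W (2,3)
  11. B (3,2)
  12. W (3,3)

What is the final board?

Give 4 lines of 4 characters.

Move 1: B@(2,0) -> caps B=0 W=0
Move 2: W@(3,1) -> caps B=0 W=0
Move 3: B@(1,0) -> caps B=0 W=0
Move 4: W@(0,2) -> caps B=0 W=0
Move 5: B@(1,3) -> caps B=0 W=0
Move 6: W@(2,2) -> caps B=0 W=0
Move 7: B@(1,1) -> caps B=0 W=0
Move 8: W@(0,1) -> caps B=0 W=0
Move 9: B@(0,0) -> caps B=0 W=0
Move 10: W@(2,3) -> caps B=0 W=0
Move 11: B@(3,2) -> caps B=0 W=0
Move 12: W@(3,3) -> caps B=0 W=1

Answer: BWW.
BB.B
B.WW
.W.W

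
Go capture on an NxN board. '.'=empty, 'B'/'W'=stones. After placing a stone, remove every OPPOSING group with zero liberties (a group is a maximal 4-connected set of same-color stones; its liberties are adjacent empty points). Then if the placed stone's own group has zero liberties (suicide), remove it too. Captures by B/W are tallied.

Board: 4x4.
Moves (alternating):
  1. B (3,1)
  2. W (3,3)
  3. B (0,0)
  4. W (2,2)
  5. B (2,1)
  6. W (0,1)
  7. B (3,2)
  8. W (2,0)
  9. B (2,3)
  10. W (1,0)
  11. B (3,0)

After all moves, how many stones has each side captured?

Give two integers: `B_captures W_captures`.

Answer: 1 1

Derivation:
Move 1: B@(3,1) -> caps B=0 W=0
Move 2: W@(3,3) -> caps B=0 W=0
Move 3: B@(0,0) -> caps B=0 W=0
Move 4: W@(2,2) -> caps B=0 W=0
Move 5: B@(2,1) -> caps B=0 W=0
Move 6: W@(0,1) -> caps B=0 W=0
Move 7: B@(3,2) -> caps B=0 W=0
Move 8: W@(2,0) -> caps B=0 W=0
Move 9: B@(2,3) -> caps B=1 W=0
Move 10: W@(1,0) -> caps B=1 W=1
Move 11: B@(3,0) -> caps B=1 W=1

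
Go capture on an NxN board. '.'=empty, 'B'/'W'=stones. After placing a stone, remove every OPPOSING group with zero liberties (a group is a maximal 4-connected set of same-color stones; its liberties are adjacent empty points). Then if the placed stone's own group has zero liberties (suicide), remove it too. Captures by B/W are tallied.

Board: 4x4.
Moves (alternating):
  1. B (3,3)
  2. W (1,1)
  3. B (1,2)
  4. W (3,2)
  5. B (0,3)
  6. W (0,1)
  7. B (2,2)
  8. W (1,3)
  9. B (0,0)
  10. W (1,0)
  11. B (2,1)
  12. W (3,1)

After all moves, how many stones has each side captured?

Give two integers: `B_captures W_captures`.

Move 1: B@(3,3) -> caps B=0 W=0
Move 2: W@(1,1) -> caps B=0 W=0
Move 3: B@(1,2) -> caps B=0 W=0
Move 4: W@(3,2) -> caps B=0 W=0
Move 5: B@(0,3) -> caps B=0 W=0
Move 6: W@(0,1) -> caps B=0 W=0
Move 7: B@(2,2) -> caps B=0 W=0
Move 8: W@(1,3) -> caps B=0 W=0
Move 9: B@(0,0) -> caps B=0 W=0
Move 10: W@(1,0) -> caps B=0 W=1
Move 11: B@(2,1) -> caps B=0 W=1
Move 12: W@(3,1) -> caps B=0 W=1

Answer: 0 1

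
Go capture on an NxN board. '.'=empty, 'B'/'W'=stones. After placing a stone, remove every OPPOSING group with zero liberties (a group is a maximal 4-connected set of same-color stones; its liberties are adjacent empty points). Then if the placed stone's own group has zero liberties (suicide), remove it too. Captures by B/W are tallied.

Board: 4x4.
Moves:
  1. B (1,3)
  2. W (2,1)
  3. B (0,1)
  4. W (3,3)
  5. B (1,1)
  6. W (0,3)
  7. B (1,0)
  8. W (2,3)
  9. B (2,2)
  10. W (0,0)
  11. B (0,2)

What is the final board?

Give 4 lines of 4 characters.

Answer: .BB.
BB.B
.WBW
...W

Derivation:
Move 1: B@(1,3) -> caps B=0 W=0
Move 2: W@(2,1) -> caps B=0 W=0
Move 3: B@(0,1) -> caps B=0 W=0
Move 4: W@(3,3) -> caps B=0 W=0
Move 5: B@(1,1) -> caps B=0 W=0
Move 6: W@(0,3) -> caps B=0 W=0
Move 7: B@(1,0) -> caps B=0 W=0
Move 8: W@(2,3) -> caps B=0 W=0
Move 9: B@(2,2) -> caps B=0 W=0
Move 10: W@(0,0) -> caps B=0 W=0
Move 11: B@(0,2) -> caps B=1 W=0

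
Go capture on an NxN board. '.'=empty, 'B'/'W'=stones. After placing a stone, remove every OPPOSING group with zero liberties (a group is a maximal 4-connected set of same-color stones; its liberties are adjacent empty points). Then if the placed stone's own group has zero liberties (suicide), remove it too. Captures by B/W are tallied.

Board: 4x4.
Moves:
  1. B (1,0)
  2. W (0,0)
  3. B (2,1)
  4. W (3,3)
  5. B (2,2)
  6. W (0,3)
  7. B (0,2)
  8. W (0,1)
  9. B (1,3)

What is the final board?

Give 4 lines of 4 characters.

Answer: WWB.
B..B
.BB.
...W

Derivation:
Move 1: B@(1,0) -> caps B=0 W=0
Move 2: W@(0,0) -> caps B=0 W=0
Move 3: B@(2,1) -> caps B=0 W=0
Move 4: W@(3,3) -> caps B=0 W=0
Move 5: B@(2,2) -> caps B=0 W=0
Move 6: W@(0,3) -> caps B=0 W=0
Move 7: B@(0,2) -> caps B=0 W=0
Move 8: W@(0,1) -> caps B=0 W=0
Move 9: B@(1,3) -> caps B=1 W=0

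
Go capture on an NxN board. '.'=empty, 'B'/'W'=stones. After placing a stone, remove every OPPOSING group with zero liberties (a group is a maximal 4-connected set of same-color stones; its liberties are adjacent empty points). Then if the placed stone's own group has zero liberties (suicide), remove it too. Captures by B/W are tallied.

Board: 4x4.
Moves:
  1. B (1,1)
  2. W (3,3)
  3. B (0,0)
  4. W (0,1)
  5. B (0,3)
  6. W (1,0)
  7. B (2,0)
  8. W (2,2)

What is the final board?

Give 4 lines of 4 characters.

Move 1: B@(1,1) -> caps B=0 W=0
Move 2: W@(3,3) -> caps B=0 W=0
Move 3: B@(0,0) -> caps B=0 W=0
Move 4: W@(0,1) -> caps B=0 W=0
Move 5: B@(0,3) -> caps B=0 W=0
Move 6: W@(1,0) -> caps B=0 W=1
Move 7: B@(2,0) -> caps B=0 W=1
Move 8: W@(2,2) -> caps B=0 W=1

Answer: .W.B
WB..
B.W.
...W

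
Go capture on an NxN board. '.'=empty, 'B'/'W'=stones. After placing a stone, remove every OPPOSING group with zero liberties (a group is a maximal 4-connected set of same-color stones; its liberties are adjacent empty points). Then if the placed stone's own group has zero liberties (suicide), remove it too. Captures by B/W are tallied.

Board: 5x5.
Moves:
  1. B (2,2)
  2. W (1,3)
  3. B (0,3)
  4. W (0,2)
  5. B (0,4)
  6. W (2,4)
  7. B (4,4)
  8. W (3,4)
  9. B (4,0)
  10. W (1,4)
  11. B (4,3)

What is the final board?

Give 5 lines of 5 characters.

Move 1: B@(2,2) -> caps B=0 W=0
Move 2: W@(1,3) -> caps B=0 W=0
Move 3: B@(0,3) -> caps B=0 W=0
Move 4: W@(0,2) -> caps B=0 W=0
Move 5: B@(0,4) -> caps B=0 W=0
Move 6: W@(2,4) -> caps B=0 W=0
Move 7: B@(4,4) -> caps B=0 W=0
Move 8: W@(3,4) -> caps B=0 W=0
Move 9: B@(4,0) -> caps B=0 W=0
Move 10: W@(1,4) -> caps B=0 W=2
Move 11: B@(4,3) -> caps B=0 W=2

Answer: ..W..
...WW
..B.W
....W
B..BB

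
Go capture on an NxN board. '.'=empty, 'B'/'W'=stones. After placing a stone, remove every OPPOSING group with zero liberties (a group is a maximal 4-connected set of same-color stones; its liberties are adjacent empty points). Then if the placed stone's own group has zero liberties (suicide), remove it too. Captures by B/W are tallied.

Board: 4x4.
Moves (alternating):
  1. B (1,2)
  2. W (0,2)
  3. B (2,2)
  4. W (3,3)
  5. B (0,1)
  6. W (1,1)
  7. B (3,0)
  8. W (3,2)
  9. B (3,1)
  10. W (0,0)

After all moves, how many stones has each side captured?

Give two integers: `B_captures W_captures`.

Move 1: B@(1,2) -> caps B=0 W=0
Move 2: W@(0,2) -> caps B=0 W=0
Move 3: B@(2,2) -> caps B=0 W=0
Move 4: W@(3,3) -> caps B=0 W=0
Move 5: B@(0,1) -> caps B=0 W=0
Move 6: W@(1,1) -> caps B=0 W=0
Move 7: B@(3,0) -> caps B=0 W=0
Move 8: W@(3,2) -> caps B=0 W=0
Move 9: B@(3,1) -> caps B=0 W=0
Move 10: W@(0,0) -> caps B=0 W=1

Answer: 0 1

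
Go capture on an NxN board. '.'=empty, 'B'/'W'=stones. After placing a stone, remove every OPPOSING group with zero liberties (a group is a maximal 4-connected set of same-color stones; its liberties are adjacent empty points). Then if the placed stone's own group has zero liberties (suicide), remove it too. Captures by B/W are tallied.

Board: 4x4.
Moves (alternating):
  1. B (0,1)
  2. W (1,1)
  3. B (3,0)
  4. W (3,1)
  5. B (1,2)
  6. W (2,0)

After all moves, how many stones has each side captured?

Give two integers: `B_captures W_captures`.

Move 1: B@(0,1) -> caps B=0 W=0
Move 2: W@(1,1) -> caps B=0 W=0
Move 3: B@(3,0) -> caps B=0 W=0
Move 4: W@(3,1) -> caps B=0 W=0
Move 5: B@(1,2) -> caps B=0 W=0
Move 6: W@(2,0) -> caps B=0 W=1

Answer: 0 1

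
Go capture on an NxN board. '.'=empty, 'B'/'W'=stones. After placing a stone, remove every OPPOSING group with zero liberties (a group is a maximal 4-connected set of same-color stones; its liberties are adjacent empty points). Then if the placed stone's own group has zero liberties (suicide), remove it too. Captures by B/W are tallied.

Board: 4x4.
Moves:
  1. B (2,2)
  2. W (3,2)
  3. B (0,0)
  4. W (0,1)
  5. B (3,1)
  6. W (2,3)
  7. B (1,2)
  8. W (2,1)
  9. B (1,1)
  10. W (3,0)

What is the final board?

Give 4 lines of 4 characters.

Answer: BW..
.BB.
.WBW
W.W.

Derivation:
Move 1: B@(2,2) -> caps B=0 W=0
Move 2: W@(3,2) -> caps B=0 W=0
Move 3: B@(0,0) -> caps B=0 W=0
Move 4: W@(0,1) -> caps B=0 W=0
Move 5: B@(3,1) -> caps B=0 W=0
Move 6: W@(2,3) -> caps B=0 W=0
Move 7: B@(1,2) -> caps B=0 W=0
Move 8: W@(2,1) -> caps B=0 W=0
Move 9: B@(1,1) -> caps B=0 W=0
Move 10: W@(3,0) -> caps B=0 W=1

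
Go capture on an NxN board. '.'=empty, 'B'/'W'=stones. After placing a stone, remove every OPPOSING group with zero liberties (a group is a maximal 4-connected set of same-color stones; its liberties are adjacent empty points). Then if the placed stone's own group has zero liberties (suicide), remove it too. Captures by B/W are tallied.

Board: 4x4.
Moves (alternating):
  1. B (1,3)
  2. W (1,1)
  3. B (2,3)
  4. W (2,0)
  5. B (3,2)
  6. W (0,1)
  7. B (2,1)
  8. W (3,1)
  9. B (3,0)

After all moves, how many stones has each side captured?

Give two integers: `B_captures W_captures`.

Answer: 1 0

Derivation:
Move 1: B@(1,3) -> caps B=0 W=0
Move 2: W@(1,1) -> caps B=0 W=0
Move 3: B@(2,3) -> caps B=0 W=0
Move 4: W@(2,0) -> caps B=0 W=0
Move 5: B@(3,2) -> caps B=0 W=0
Move 6: W@(0,1) -> caps B=0 W=0
Move 7: B@(2,1) -> caps B=0 W=0
Move 8: W@(3,1) -> caps B=0 W=0
Move 9: B@(3,0) -> caps B=1 W=0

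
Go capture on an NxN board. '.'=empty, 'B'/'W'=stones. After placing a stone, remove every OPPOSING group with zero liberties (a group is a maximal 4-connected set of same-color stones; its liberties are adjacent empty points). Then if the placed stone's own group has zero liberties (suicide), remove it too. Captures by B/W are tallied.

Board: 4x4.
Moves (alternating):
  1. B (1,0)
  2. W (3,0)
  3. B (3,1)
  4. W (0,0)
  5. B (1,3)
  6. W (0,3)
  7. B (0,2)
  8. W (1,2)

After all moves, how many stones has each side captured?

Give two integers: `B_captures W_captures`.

Answer: 1 0

Derivation:
Move 1: B@(1,0) -> caps B=0 W=0
Move 2: W@(3,0) -> caps B=0 W=0
Move 3: B@(3,1) -> caps B=0 W=0
Move 4: W@(0,0) -> caps B=0 W=0
Move 5: B@(1,3) -> caps B=0 W=0
Move 6: W@(0,3) -> caps B=0 W=0
Move 7: B@(0,2) -> caps B=1 W=0
Move 8: W@(1,2) -> caps B=1 W=0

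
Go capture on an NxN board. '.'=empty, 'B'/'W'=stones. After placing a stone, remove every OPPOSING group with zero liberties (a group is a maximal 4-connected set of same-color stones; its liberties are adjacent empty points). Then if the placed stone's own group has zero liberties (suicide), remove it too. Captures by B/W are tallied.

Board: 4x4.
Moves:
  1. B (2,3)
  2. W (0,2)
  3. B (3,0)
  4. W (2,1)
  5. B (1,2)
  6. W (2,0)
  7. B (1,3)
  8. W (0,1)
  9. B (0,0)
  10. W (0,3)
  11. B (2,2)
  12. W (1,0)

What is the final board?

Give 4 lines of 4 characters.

Answer: .WWW
W.BB
WWBB
B...

Derivation:
Move 1: B@(2,3) -> caps B=0 W=0
Move 2: W@(0,2) -> caps B=0 W=0
Move 3: B@(3,0) -> caps B=0 W=0
Move 4: W@(2,1) -> caps B=0 W=0
Move 5: B@(1,2) -> caps B=0 W=0
Move 6: W@(2,0) -> caps B=0 W=0
Move 7: B@(1,3) -> caps B=0 W=0
Move 8: W@(0,1) -> caps B=0 W=0
Move 9: B@(0,0) -> caps B=0 W=0
Move 10: W@(0,3) -> caps B=0 W=0
Move 11: B@(2,2) -> caps B=0 W=0
Move 12: W@(1,0) -> caps B=0 W=1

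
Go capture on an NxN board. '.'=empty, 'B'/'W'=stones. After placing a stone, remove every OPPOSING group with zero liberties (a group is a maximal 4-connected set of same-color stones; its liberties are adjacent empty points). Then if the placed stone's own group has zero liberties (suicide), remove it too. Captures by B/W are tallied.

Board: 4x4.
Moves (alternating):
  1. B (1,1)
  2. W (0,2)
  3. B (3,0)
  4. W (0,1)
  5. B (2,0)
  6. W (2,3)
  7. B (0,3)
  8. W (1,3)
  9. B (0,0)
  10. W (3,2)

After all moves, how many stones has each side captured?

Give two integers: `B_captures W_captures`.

Move 1: B@(1,1) -> caps B=0 W=0
Move 2: W@(0,2) -> caps B=0 W=0
Move 3: B@(3,0) -> caps B=0 W=0
Move 4: W@(0,1) -> caps B=0 W=0
Move 5: B@(2,0) -> caps B=0 W=0
Move 6: W@(2,3) -> caps B=0 W=0
Move 7: B@(0,3) -> caps B=0 W=0
Move 8: W@(1,3) -> caps B=0 W=1
Move 9: B@(0,0) -> caps B=0 W=1
Move 10: W@(3,2) -> caps B=0 W=1

Answer: 0 1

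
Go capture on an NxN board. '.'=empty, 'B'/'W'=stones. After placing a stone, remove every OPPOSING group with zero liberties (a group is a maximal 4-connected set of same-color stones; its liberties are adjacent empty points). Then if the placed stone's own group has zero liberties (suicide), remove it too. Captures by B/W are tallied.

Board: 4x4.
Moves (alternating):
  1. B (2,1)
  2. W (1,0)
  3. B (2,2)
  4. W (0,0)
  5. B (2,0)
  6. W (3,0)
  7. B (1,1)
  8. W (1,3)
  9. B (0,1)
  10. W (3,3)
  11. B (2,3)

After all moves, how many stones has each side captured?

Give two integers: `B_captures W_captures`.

Move 1: B@(2,1) -> caps B=0 W=0
Move 2: W@(1,0) -> caps B=0 W=0
Move 3: B@(2,2) -> caps B=0 W=0
Move 4: W@(0,0) -> caps B=0 W=0
Move 5: B@(2,0) -> caps B=0 W=0
Move 6: W@(3,0) -> caps B=0 W=0
Move 7: B@(1,1) -> caps B=0 W=0
Move 8: W@(1,3) -> caps B=0 W=0
Move 9: B@(0,1) -> caps B=2 W=0
Move 10: W@(3,3) -> caps B=2 W=0
Move 11: B@(2,3) -> caps B=2 W=0

Answer: 2 0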